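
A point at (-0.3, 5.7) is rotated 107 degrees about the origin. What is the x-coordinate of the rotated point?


x' = x*cos(theta) - y*sin(theta)
cos(107 deg) = -0.2924, sin(107 deg) = 0.9563
x' = -0.3 * -0.2924 - 5.7 * 0.9563
= 0.0877 - 5.4509
= -5.3632


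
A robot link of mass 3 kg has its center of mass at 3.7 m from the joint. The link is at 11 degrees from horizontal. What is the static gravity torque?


tau = m*g*L*cos(angle)
= 3 * 9.81 * 3.7 * cos(11 deg)
= 3 * 9.81 * 3.7 * 0.9816
= 106.8904 Nm


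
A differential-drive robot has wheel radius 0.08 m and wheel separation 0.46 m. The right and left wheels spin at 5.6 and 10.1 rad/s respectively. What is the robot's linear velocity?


vR = r*wR = 0.08*5.6 = 0.448 m/s
vL = r*wL = 0.08*10.1 = 0.808 m/s
v = (vR+vL)/2 = 0.628 m/s
omega = (vR-vL)/L = -0.7826 rad/s
linear velocity = 0.628 m/s


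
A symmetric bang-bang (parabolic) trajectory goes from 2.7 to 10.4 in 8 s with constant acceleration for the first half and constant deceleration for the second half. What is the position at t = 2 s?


Symmetric rest-to-rest: each phase covers (pf-p0)/2 in time T/2. 0.5*a*(T/2)^2 = (pf-p0)/2 => a = 4*(pf-p0)/T^2
a = 4*(10.4-2.7)/8^2 = 0.4813
t = 2 is in the acceleration phase (t <= T/2).
p = p0 + 0.5*a*t^2 = 2.7 + 0.5*0.4813*2^2
= 3.6625


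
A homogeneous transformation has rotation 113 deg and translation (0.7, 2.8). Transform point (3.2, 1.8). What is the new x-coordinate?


x' = cos(theta)*px - sin(theta)*py + tx
= -0.3907*3.2 - 0.9205*1.8 + 0.7
= -2.2072


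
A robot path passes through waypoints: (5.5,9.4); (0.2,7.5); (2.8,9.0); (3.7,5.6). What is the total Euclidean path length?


Segment lengths:
  seg1 = sqrt((-5.3)^2 + (-1.9)^2) = 5.6303
  seg2 = sqrt((2.6)^2 + (1.5)^2) = 3.0017
  seg3 = sqrt((0.9)^2 + (-3.4)^2) = 3.5171
Total = 12.149


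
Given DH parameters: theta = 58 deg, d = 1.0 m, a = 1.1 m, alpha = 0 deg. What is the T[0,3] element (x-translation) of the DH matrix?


T[0,3] = a * cos(theta)
= 1.1 * cos(58 deg)
= 1.1 * 0.5299
= 0.5829


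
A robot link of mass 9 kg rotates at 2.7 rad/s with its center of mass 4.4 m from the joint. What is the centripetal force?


F = m * omega^2 * r
= 9 * 2.7^2 * 4.4
= 9 * 7.29 * 4.4
= 288.684 N


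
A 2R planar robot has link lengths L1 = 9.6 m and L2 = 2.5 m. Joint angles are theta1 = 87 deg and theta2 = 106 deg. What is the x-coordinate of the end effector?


Convert angles to radians: theta1 = 1.5184, theta2 = 1.85
x = L1*cos(theta1) + L2*cos(theta1+theta2)
x = 0.5024 + -2.4359
x = -1.9335


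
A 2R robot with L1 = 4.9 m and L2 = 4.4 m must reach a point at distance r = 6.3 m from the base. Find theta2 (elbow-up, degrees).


cos(theta2) = (r^2 - L1^2 - L2^2) / (2*L1*L2)
cos(theta2) = (39.69 - 24.01 - 19.36) / 43.12
cos(theta2) = -0.085343
theta2 = 94.8958 degrees


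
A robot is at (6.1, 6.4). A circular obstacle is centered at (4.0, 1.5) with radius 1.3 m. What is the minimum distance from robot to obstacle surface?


center_dist = sqrt((6.1-4.0)^2 + (6.4-1.5)^2)
= sqrt(4.41 + 24.01)
= 5.331
min_dist = center_dist - radius = 5.331 - 1.3 = 4.031 m


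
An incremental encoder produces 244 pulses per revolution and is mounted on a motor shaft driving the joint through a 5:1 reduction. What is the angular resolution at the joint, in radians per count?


counts per rev = 244
effective counts at joint = 244 * 5 = 1220
resolution = 2*pi / 1220
= 0.0052 rad/count


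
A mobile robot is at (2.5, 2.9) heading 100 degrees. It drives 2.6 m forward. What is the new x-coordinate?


x_new = x0 + d*cos(theta)
= 2.5 + 2.6*cos(100)
= 2.5 + -0.4515
= 2.0485


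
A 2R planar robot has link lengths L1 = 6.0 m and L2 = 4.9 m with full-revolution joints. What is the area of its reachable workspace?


r_max = L1 + L2 = 10.9 m
r_min = |L1 - L2| = 1.1 m
Area = pi*(r_max^2 - r_min^2)
= pi*(118.81 - 1.21)
= pi * 117.6
= 369.4513 m^2


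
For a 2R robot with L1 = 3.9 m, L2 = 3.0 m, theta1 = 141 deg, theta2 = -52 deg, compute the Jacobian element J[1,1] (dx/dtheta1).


J[1,1] = -L1*sin(t1) - L2*sin(t1+t2)
= -3.9*sin(141) - 3.0*sin(89)
= -5.4539


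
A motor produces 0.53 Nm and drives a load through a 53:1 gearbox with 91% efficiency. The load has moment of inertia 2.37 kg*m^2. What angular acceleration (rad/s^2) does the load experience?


tau_out = tau_motor * N * eta
= 0.53 * 53 * 0.91 = 25.5619 Nm
alpha = tau_out / I = 25.5619 / 2.37
= 10.7856 rad/s^2


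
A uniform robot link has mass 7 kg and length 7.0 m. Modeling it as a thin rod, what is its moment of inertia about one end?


I = (1/3) * m * L^2
= (1/3) * 7 * 7.0^2
= 0.333333 * 7 * 49.0
= 114.3333 kg*m^2


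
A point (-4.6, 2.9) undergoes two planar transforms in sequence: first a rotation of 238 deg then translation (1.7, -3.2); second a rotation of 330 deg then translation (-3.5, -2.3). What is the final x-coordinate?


After transform 1:
x1 = cos(238)*-4.6 - sin(238)*2.9 + 1.7 = 6.597
y1 = sin(238)*-4.6 + cos(238)*2.9 + -3.2 = -0.8357
After transform 2:
x2 = cos(330)*6.597 - sin(330)*-0.8357 + -3.5
= 1.7953


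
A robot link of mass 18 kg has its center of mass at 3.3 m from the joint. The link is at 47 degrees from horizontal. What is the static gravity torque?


tau = m*g*L*cos(angle)
= 18 * 9.81 * 3.3 * cos(47 deg)
= 18 * 9.81 * 3.3 * 0.682
= 397.41 Nm


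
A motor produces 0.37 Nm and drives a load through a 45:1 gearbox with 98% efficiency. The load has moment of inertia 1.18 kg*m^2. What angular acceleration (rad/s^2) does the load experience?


tau_out = tau_motor * N * eta
= 0.37 * 45 * 0.98 = 16.317 Nm
alpha = tau_out / I = 16.317 / 1.18
= 13.828 rad/s^2


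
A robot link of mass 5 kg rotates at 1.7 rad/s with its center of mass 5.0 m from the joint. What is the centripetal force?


F = m * omega^2 * r
= 5 * 1.7^2 * 5.0
= 5 * 2.89 * 5.0
= 72.25 N


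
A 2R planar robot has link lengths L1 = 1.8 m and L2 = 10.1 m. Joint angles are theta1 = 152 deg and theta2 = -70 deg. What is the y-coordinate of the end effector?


Convert angles to radians: theta1 = 2.6529, theta2 = -1.2217
y = L1*sin(theta1) + L2*sin(theta1+theta2)
y = 0.845 + 10.0017
y = 10.8468


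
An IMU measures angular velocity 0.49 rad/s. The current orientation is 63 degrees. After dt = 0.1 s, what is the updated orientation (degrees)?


delta_theta = w * dt = 0.49 * 0.1 = 0.049 rad
= 2.8075 deg
theta_new = 63 + 2.8075 = 65.8075 deg


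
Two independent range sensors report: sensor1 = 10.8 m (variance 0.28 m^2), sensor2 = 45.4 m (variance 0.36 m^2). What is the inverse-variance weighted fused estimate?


w1 = (1/var1) / (1/var1 + 1/var2)
   = 3.5714 / (3.5714 + 2.7778) = 0.5625
w2 = 1 - w1 = 0.4375
fused = w1*s1 + w2*s2 = 6.075 + 19.8625
= 25.9375 m


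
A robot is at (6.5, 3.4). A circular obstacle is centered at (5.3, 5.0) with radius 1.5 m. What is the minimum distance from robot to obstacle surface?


center_dist = sqrt((6.5-5.3)^2 + (3.4-5.0)^2)
= sqrt(1.44 + 2.56)
= 2.0
min_dist = center_dist - radius = 2.0 - 1.5 = 0.5 m


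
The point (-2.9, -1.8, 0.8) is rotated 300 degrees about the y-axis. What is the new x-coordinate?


Rotation about y-axis: x' = x*cos(theta) + z*sin(theta)
= -2.9 * 0.5 + 0.8 * -0.866
= -2.1428


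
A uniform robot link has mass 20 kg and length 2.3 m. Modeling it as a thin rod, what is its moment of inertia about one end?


I = (1/3) * m * L^2
= (1/3) * 20 * 2.3^2
= 0.333333 * 20 * 5.29
= 35.2667 kg*m^2


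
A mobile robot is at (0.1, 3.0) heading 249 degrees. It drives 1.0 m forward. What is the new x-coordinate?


x_new = x0 + d*cos(theta)
= 0.1 + 1.0*cos(249)
= 0.1 + -0.3584
= -0.2584


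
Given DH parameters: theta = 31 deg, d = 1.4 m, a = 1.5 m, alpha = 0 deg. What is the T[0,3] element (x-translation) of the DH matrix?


T[0,3] = a * cos(theta)
= 1.5 * cos(31 deg)
= 1.5 * 0.8572
= 1.2858


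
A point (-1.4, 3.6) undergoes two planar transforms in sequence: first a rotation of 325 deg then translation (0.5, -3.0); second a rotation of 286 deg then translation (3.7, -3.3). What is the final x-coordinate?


After transform 1:
x1 = cos(325)*-1.4 - sin(325)*3.6 + 0.5 = 1.4181
y1 = sin(325)*-1.4 + cos(325)*3.6 + -3.0 = 0.752
After transform 2:
x2 = cos(286)*1.4181 - sin(286)*0.752 + 3.7
= 4.8137


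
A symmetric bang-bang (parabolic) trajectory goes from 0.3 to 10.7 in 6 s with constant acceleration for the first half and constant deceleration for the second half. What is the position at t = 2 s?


Symmetric rest-to-rest: each phase covers (pf-p0)/2 in time T/2. 0.5*a*(T/2)^2 = (pf-p0)/2 => a = 4*(pf-p0)/T^2
a = 4*(10.7-0.3)/6^2 = 1.1556
t = 2 is in the acceleration phase (t <= T/2).
p = p0 + 0.5*a*t^2 = 0.3 + 0.5*1.1556*2^2
= 2.6111


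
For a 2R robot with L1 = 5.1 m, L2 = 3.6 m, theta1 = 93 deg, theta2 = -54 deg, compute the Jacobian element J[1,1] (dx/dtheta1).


J[1,1] = -L1*sin(t1) - L2*sin(t1+t2)
= -5.1*sin(93) - 3.6*sin(39)
= -7.3586


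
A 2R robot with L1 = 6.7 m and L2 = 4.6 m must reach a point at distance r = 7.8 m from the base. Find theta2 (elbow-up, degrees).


cos(theta2) = (r^2 - L1^2 - L2^2) / (2*L1*L2)
cos(theta2) = (60.84 - 44.89 - 21.16) / 61.64
cos(theta2) = -0.084523
theta2 = 94.8486 degrees


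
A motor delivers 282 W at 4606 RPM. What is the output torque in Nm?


omega = 4606 * 2*pi/60 = 482.3392 rad/s
tau = P / omega = 282 / 482.3392
= 0.5847 Nm


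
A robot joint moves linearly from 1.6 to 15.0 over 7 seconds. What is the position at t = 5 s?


s = t/T = 5/7 = 0.7143
p(t) = p0 + (pf-p0)*s
= 1.6 + (15.0 - 1.6) * 0.7143
= 11.1714


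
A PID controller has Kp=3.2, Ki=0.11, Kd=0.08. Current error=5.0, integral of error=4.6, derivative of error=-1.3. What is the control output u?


u = Kp*e + Ki*int(e) + Kd*de/dt
= 3.2*5.0 + 0.11*4.6 + 0.08*(-1.3)
= 16.0 + 0.506 + -0.104
= 16.402


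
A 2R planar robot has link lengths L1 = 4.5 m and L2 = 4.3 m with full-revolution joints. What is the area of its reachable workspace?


r_max = L1 + L2 = 8.8 m
r_min = |L1 - L2| = 0.2 m
Area = pi*(r_max^2 - r_min^2)
= pi*(77.44 - 0.04)
= pi * 77.4
= 243.1593 m^2


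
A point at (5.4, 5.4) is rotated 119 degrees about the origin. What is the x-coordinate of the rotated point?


x' = x*cos(theta) - y*sin(theta)
cos(119 deg) = -0.4848, sin(119 deg) = 0.8746
x' = 5.4 * -0.4848 - 5.4 * 0.8746
= -2.618 - 4.7229
= -7.3409


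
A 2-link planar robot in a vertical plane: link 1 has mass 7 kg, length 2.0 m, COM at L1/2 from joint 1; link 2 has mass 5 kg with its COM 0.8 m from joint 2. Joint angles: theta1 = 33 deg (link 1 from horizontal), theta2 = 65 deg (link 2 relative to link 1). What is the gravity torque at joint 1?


Horizontal distance from joint 1 to link-1 COM:
  x_c1 = (L1/2)*cos(t1) = 1.0 * 0.8387 = 0.8387 m
Horizontal distance from joint 1 to link-2 COM:
  x_c2 = L1*cos(t1) + Lc2*cos(t1+t2)
       = 2.0*0.8387 + 0.8*-0.1392 = 1.566 m
tau1 = m1*g*x_c1 + m2*g*x_c2
     = 7*9.81*0.8387 + 5*9.81*1.566
     = 57.5915 + 76.8124
     = 134.4039 Nm


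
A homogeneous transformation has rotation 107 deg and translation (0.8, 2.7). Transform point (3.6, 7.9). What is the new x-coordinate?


x' = cos(theta)*px - sin(theta)*py + tx
= -0.2924*3.6 - 0.9563*7.9 + 0.8
= -7.8073


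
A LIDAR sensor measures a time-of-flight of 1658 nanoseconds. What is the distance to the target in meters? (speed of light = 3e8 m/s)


tof = 1658 ns = 1.658e-06 s
dist = c * tof / 2
= 3e8 * 1.658e-06 / 2
= 248.7 m


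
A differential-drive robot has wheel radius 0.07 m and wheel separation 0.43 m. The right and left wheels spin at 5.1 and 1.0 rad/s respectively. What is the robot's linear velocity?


vR = r*wR = 0.07*5.1 = 0.357 m/s
vL = r*wL = 0.07*1.0 = 0.07 m/s
v = (vR+vL)/2 = 0.2135 m/s
omega = (vR-vL)/L = 0.6674 rad/s
linear velocity = 0.2135 m/s


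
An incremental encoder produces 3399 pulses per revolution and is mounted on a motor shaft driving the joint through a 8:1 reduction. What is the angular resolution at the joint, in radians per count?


counts per rev = 3399
effective counts at joint = 3399 * 8 = 27192
resolution = 2*pi / 27192
= 2.3107e-04 rad/count


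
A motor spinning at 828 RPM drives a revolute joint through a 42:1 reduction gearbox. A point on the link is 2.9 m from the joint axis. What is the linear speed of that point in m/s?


omega_motor = 828 * 2*pi/60 = 86.708 rad/s
omega_joint = omega_motor / 42 = 2.0645 rad/s
v = omega_joint * r = 2.0645 * 2.9
= 5.987 m/s


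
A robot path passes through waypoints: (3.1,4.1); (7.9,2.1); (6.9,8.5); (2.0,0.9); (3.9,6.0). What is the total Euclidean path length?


Segment lengths:
  seg1 = sqrt((4.8)^2 + (-2.0)^2) = 5.2
  seg2 = sqrt((-1.0)^2 + (6.4)^2) = 6.4777
  seg3 = sqrt((-4.9)^2 + (-7.6)^2) = 9.0427
  seg4 = sqrt((1.9)^2 + (5.1)^2) = 5.4424
Total = 26.1628


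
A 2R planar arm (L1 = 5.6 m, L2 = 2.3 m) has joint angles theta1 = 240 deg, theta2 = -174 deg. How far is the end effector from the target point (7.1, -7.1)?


End effector via forward kinematics:
x = L1*cos(t1) + L2*cos(t1+t2) = -1.8645
y = L1*sin(t1) + L2*sin(t1+t2) = -2.7486
Distance to target:
d = sqrt((7.1 - -1.8645)^2 + (-7.1 - -2.7486)^2)
= sqrt(80.3624 + 18.9348)
= 9.9648 m


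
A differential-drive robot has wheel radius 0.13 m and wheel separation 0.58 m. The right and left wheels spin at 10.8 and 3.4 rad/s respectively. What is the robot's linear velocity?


vR = r*wR = 0.13*10.8 = 1.404 m/s
vL = r*wL = 0.13*3.4 = 0.442 m/s
v = (vR+vL)/2 = 0.923 m/s
omega = (vR-vL)/L = 1.6586 rad/s
linear velocity = 0.923 m/s


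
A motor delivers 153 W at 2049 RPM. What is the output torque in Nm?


omega = 2049 * 2*pi/60 = 214.5708 rad/s
tau = P / omega = 153 / 214.5708
= 0.7131 Nm


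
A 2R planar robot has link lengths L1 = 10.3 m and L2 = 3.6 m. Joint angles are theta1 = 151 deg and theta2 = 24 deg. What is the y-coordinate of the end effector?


Convert angles to radians: theta1 = 2.6354, theta2 = 0.4189
y = L1*sin(theta1) + L2*sin(theta1+theta2)
y = 4.9935 + 0.3138
y = 5.3073


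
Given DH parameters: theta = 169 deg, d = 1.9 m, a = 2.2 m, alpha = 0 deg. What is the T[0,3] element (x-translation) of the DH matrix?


T[0,3] = a * cos(theta)
= 2.2 * cos(169 deg)
= 2.2 * -0.9816
= -2.1596


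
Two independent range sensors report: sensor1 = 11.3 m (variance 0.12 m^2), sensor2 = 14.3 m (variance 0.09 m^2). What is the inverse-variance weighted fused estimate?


w1 = (1/var1) / (1/var1 + 1/var2)
   = 8.3333 / (8.3333 + 11.1111) = 0.4286
w2 = 1 - w1 = 0.5714
fused = w1*s1 + w2*s2 = 4.8429 + 8.1714
= 13.0143 m


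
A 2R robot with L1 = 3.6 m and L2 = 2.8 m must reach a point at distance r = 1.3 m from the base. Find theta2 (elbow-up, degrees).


cos(theta2) = (r^2 - L1^2 - L2^2) / (2*L1*L2)
cos(theta2) = (1.69 - 12.96 - 7.84) / 20.16
cos(theta2) = -0.947917
theta2 = 161.4267 degrees


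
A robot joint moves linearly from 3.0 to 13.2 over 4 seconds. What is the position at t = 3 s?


s = t/T = 3/4 = 0.75
p(t) = p0 + (pf-p0)*s
= 3.0 + (13.2 - 3.0) * 0.75
= 10.65


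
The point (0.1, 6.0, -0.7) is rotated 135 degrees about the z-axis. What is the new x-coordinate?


Rotation about z-axis: x' = x*cos(theta) - y*sin(theta)
= 0.1 * -0.7071 - 6.0 * 0.7071
= -4.3134


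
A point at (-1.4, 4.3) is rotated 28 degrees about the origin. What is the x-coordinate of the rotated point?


x' = x*cos(theta) - y*sin(theta)
cos(28 deg) = 0.8829, sin(28 deg) = 0.4695
x' = -1.4 * 0.8829 - 4.3 * 0.4695
= -1.2361 - 2.0187
= -3.2549


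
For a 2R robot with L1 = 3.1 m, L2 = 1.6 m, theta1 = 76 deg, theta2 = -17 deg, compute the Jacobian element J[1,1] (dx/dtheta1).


J[1,1] = -L1*sin(t1) - L2*sin(t1+t2)
= -3.1*sin(76) - 1.6*sin(59)
= -4.3794


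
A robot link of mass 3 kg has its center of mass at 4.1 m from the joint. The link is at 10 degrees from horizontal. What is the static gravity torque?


tau = m*g*L*cos(angle)
= 3 * 9.81 * 4.1 * cos(10 deg)
= 3 * 9.81 * 4.1 * 0.9848
= 118.8299 Nm


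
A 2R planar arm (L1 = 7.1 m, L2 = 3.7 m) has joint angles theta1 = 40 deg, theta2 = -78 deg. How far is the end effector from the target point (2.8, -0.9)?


End effector via forward kinematics:
x = L1*cos(t1) + L2*cos(t1+t2) = 8.3546
y = L1*sin(t1) + L2*sin(t1+t2) = 2.2858
Distance to target:
d = sqrt((2.8 - 8.3546)^2 + (-0.9 - 2.2858)^2)
= sqrt(30.8531 + 10.1496)
= 6.4033 m


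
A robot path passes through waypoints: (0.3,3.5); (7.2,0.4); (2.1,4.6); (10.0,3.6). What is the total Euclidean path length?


Segment lengths:
  seg1 = sqrt((6.9)^2 + (-3.1)^2) = 7.5644
  seg2 = sqrt((-5.1)^2 + (4.2)^2) = 6.6068
  seg3 = sqrt((7.9)^2 + (-1.0)^2) = 7.963
Total = 22.1342


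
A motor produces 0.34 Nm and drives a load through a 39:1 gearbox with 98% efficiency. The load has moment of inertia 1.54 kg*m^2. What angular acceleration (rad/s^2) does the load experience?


tau_out = tau_motor * N * eta
= 0.34 * 39 * 0.98 = 12.9948 Nm
alpha = tau_out / I = 12.9948 / 1.54
= 8.4382 rad/s^2


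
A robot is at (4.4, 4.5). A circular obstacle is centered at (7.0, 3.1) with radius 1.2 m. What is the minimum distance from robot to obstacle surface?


center_dist = sqrt((4.4-7.0)^2 + (4.5-3.1)^2)
= sqrt(6.76 + 1.96)
= 2.953
min_dist = center_dist - radius = 2.953 - 1.2 = 1.753 m


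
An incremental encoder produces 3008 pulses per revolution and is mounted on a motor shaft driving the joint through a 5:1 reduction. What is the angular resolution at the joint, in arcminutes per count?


counts per rev = 3008
effective counts at joint = 3008 * 5 = 15040
resolution = 360*60 / 15040
= 1.4362 arcmin/count


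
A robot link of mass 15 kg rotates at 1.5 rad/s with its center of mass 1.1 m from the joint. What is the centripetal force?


F = m * omega^2 * r
= 15 * 1.5^2 * 1.1
= 15 * 2.25 * 1.1
= 37.125 N


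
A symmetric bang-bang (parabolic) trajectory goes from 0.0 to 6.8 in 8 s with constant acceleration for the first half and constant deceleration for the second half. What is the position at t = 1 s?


Symmetric rest-to-rest: each phase covers (pf-p0)/2 in time T/2. 0.5*a*(T/2)^2 = (pf-p0)/2 => a = 4*(pf-p0)/T^2
a = 4*(6.8-0.0)/8^2 = 0.425
t = 1 is in the acceleration phase (t <= T/2).
p = p0 + 0.5*a*t^2 = 0.0 + 0.5*0.425*1^2
= 0.2125


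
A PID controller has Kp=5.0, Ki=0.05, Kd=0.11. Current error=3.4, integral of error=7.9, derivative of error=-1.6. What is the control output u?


u = Kp*e + Ki*int(e) + Kd*de/dt
= 5.0*3.4 + 0.05*7.9 + 0.11*(-1.6)
= 17.0 + 0.395 + -0.176
= 17.219


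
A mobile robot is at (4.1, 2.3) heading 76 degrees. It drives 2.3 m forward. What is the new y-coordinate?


y_new = y0 + d*sin(theta)
= 2.3 + 2.3*sin(76)
= 2.3 + 2.2317
= 4.5317


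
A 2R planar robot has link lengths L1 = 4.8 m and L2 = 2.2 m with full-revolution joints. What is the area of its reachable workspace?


r_max = L1 + L2 = 7.0 m
r_min = |L1 - L2| = 2.6 m
Area = pi*(r_max^2 - r_min^2)
= pi*(49.0 - 6.76)
= pi * 42.24
= 132.7009 m^2


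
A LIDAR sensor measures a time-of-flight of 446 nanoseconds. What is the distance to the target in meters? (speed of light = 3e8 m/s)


tof = 446 ns = 4.46e-07 s
dist = c * tof / 2
= 3e8 * 4.46e-07 / 2
= 66.9 m


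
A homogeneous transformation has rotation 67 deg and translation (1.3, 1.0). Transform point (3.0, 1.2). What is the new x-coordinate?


x' = cos(theta)*px - sin(theta)*py + tx
= 0.3907*3.0 - 0.9205*1.2 + 1.3
= 1.3676


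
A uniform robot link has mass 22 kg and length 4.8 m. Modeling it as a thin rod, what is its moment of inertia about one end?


I = (1/3) * m * L^2
= (1/3) * 22 * 4.8^2
= 0.333333 * 22 * 23.04
= 168.96 kg*m^2


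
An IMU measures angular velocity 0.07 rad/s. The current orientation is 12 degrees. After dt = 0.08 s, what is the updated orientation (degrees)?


delta_theta = w * dt = 0.07 * 0.08 = 0.0056 rad
= 0.3209 deg
theta_new = 12 + 0.3209 = 12.3209 deg


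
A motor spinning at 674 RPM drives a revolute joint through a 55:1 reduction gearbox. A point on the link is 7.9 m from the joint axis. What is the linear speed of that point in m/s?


omega_motor = 674 * 2*pi/60 = 70.5811 rad/s
omega_joint = omega_motor / 55 = 1.2833 rad/s
v = omega_joint * r = 1.2833 * 7.9
= 10.138 m/s


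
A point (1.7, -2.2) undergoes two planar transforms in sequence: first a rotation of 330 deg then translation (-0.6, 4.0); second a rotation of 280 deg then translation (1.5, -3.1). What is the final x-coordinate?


After transform 1:
x1 = cos(330)*1.7 - sin(330)*-2.2 + -0.6 = -0.2278
y1 = sin(330)*1.7 + cos(330)*-2.2 + 4.0 = 1.2447
After transform 2:
x2 = cos(280)*-0.2278 - sin(280)*1.2447 + 1.5
= 2.6863


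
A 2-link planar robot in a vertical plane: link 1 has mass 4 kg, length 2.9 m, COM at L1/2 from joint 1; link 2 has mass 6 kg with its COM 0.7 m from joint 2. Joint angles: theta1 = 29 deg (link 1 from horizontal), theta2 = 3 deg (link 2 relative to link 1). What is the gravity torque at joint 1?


Horizontal distance from joint 1 to link-1 COM:
  x_c1 = (L1/2)*cos(t1) = 1.45 * 0.8746 = 1.2682 m
Horizontal distance from joint 1 to link-2 COM:
  x_c2 = L1*cos(t1) + Lc2*cos(t1+t2)
       = 2.9*0.8746 + 0.7*0.848 = 3.13 m
tau1 = m1*g*x_c1 + m2*g*x_c2
     = 4*9.81*1.2682 + 6*9.81*3.13
     = 49.7641 + 184.2336
     = 233.9977 Nm


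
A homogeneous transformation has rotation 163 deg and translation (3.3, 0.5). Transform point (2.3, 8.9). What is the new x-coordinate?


x' = cos(theta)*px - sin(theta)*py + tx
= -0.9563*2.3 - 0.2924*8.9 + 3.3
= -1.5016


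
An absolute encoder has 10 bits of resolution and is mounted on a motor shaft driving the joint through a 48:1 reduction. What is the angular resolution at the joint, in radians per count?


counts = 2^10 = 1024
effective counts at joint = 1024 * 48 = 49152
resolution = 2*pi / 49152
= 1.2783e-04 rad/count


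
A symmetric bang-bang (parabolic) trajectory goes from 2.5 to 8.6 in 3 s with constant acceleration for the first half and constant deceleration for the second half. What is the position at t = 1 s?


Symmetric rest-to-rest: each phase covers (pf-p0)/2 in time T/2. 0.5*a*(T/2)^2 = (pf-p0)/2 => a = 4*(pf-p0)/T^2
a = 4*(8.6-2.5)/3^2 = 2.7111
t = 1 is in the acceleration phase (t <= T/2).
p = p0 + 0.5*a*t^2 = 2.5 + 0.5*2.7111*1^2
= 3.8556


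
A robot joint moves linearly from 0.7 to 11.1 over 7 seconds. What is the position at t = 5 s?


s = t/T = 5/7 = 0.7143
p(t) = p0 + (pf-p0)*s
= 0.7 + (11.1 - 0.7) * 0.7143
= 8.1286


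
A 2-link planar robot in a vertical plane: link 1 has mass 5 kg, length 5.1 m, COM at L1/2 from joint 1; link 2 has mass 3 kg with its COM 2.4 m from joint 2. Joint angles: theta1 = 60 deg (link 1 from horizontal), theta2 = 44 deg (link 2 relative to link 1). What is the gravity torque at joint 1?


Horizontal distance from joint 1 to link-1 COM:
  x_c1 = (L1/2)*cos(t1) = 2.55 * 0.5 = 1.275 m
Horizontal distance from joint 1 to link-2 COM:
  x_c2 = L1*cos(t1) + Lc2*cos(t1+t2)
       = 5.1*0.5 + 2.4*-0.2419 = 1.9694 m
tau1 = m1*g*x_c1 + m2*g*x_c2
     = 5*9.81*1.275 + 3*9.81*1.9694
     = 62.5388 + 57.9591
     = 120.4978 Nm


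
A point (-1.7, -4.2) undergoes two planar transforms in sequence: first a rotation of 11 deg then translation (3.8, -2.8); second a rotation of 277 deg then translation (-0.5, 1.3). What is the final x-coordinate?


After transform 1:
x1 = cos(11)*-1.7 - sin(11)*-4.2 + 3.8 = 2.9326
y1 = sin(11)*-1.7 + cos(11)*-4.2 + -2.8 = -7.2472
After transform 2:
x2 = cos(277)*2.9326 - sin(277)*-7.2472 + -0.5
= -7.3358


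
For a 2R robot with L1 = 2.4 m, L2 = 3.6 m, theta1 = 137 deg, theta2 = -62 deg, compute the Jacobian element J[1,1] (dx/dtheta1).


J[1,1] = -L1*sin(t1) - L2*sin(t1+t2)
= -2.4*sin(137) - 3.6*sin(75)
= -5.1141


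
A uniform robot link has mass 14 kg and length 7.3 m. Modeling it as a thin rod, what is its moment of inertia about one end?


I = (1/3) * m * L^2
= (1/3) * 14 * 7.3^2
= 0.333333 * 14 * 53.29
= 248.6867 kg*m^2


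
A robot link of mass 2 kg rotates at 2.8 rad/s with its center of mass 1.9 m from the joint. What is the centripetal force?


F = m * omega^2 * r
= 2 * 2.8^2 * 1.9
= 2 * 7.84 * 1.9
= 29.792 N


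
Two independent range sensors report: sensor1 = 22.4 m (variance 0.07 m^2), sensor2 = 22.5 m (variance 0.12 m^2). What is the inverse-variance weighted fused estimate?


w1 = (1/var1) / (1/var1 + 1/var2)
   = 14.2857 / (14.2857 + 8.3333) = 0.6316
w2 = 1 - w1 = 0.3684
fused = w1*s1 + w2*s2 = 14.1474 + 8.2895
= 22.4368 m


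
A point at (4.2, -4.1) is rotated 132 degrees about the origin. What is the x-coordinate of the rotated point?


x' = x*cos(theta) - y*sin(theta)
cos(132 deg) = -0.6691, sin(132 deg) = 0.7431
x' = 4.2 * -0.6691 - -4.1 * 0.7431
= -2.8103 - -3.0469
= 0.2365


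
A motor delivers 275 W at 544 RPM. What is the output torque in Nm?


omega = 544 * 2*pi/60 = 56.9675 rad/s
tau = P / omega = 275 / 56.9675
= 4.8273 Nm


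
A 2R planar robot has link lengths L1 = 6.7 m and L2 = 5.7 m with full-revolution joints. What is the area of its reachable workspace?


r_max = L1 + L2 = 12.4 m
r_min = |L1 - L2| = 1.0 m
Area = pi*(r_max^2 - r_min^2)
= pi*(153.76 - 1.0)
= pi * 152.76
= 479.9097 m^2


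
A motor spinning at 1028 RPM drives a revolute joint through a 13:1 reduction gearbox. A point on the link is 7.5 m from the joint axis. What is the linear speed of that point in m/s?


omega_motor = 1028 * 2*pi/60 = 107.6519 rad/s
omega_joint = omega_motor / 13 = 8.2809 rad/s
v = omega_joint * r = 8.2809 * 7.5
= 62.1069 m/s


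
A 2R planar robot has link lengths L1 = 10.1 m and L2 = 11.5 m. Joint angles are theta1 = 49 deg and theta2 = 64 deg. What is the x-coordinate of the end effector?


Convert angles to radians: theta1 = 0.8552, theta2 = 1.117
x = L1*cos(theta1) + L2*cos(theta1+theta2)
x = 6.6262 + -4.4934
x = 2.1328


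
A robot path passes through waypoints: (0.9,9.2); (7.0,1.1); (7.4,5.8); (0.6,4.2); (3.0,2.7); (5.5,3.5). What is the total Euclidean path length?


Segment lengths:
  seg1 = sqrt((6.1)^2 + (-8.1)^2) = 10.14
  seg2 = sqrt((0.4)^2 + (4.7)^2) = 4.717
  seg3 = sqrt((-6.8)^2 + (-1.6)^2) = 6.9857
  seg4 = sqrt((2.4)^2 + (-1.5)^2) = 2.8302
  seg5 = sqrt((2.5)^2 + (0.8)^2) = 2.6249
Total = 27.2978


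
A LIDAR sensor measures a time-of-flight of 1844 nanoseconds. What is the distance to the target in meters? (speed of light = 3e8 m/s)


tof = 1844 ns = 1.844e-06 s
dist = c * tof / 2
= 3e8 * 1.844e-06 / 2
= 276.6 m


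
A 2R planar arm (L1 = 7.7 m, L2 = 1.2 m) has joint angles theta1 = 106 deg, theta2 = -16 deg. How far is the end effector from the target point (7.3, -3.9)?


End effector via forward kinematics:
x = L1*cos(t1) + L2*cos(t1+t2) = -2.1224
y = L1*sin(t1) + L2*sin(t1+t2) = 8.6017
Distance to target:
d = sqrt((7.3 - -2.1224)^2 + (-3.9 - 8.6017)^2)
= sqrt(88.7818 + 156.2929)
= 15.6549 m


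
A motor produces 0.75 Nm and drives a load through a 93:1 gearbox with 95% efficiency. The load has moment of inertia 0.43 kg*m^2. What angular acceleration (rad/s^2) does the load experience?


tau_out = tau_motor * N * eta
= 0.75 * 93 * 0.95 = 66.2625 Nm
alpha = tau_out / I = 66.2625 / 0.43
= 154.0988 rad/s^2


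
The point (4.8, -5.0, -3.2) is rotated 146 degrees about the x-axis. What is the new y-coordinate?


Rotation about x-axis: y' = y*cos(theta) - z*sin(theta)
= -5.0 * -0.829 - -3.2 * 0.5592
= 5.9346


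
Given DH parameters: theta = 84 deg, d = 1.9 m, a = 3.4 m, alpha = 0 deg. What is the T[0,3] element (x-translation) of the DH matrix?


T[0,3] = a * cos(theta)
= 3.4 * cos(84 deg)
= 3.4 * 0.1045
= 0.3554


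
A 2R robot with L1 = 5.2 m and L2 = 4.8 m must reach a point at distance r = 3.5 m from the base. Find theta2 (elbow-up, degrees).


cos(theta2) = (r^2 - L1^2 - L2^2) / (2*L1*L2)
cos(theta2) = (12.25 - 27.04 - 23.04) / 49.92
cos(theta2) = -0.757812
theta2 = 139.2717 degrees


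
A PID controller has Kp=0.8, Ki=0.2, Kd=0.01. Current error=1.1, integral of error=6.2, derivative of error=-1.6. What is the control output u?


u = Kp*e + Ki*int(e) + Kd*de/dt
= 0.8*1.1 + 0.2*6.2 + 0.01*(-1.6)
= 0.88 + 1.24 + -0.016
= 2.104


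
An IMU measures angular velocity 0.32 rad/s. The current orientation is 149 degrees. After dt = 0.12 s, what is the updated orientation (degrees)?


delta_theta = w * dt = 0.32 * 0.12 = 0.0384 rad
= 2.2002 deg
theta_new = 149 + 2.2002 = 151.2002 deg


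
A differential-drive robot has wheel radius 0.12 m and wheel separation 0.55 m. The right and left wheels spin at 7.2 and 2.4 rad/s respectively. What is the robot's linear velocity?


vR = r*wR = 0.12*7.2 = 0.864 m/s
vL = r*wL = 0.12*2.4 = 0.288 m/s
v = (vR+vL)/2 = 0.576 m/s
omega = (vR-vL)/L = 1.0473 rad/s
linear velocity = 0.576 m/s


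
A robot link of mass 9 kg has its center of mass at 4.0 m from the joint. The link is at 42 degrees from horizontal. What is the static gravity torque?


tau = m*g*L*cos(angle)
= 9 * 9.81 * 4.0 * cos(42 deg)
= 9 * 9.81 * 4.0 * 0.7431
= 262.449 Nm


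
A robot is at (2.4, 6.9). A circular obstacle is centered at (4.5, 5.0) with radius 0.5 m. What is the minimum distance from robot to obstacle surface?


center_dist = sqrt((2.4-4.5)^2 + (6.9-5.0)^2)
= sqrt(4.41 + 3.61)
= 2.832
min_dist = center_dist - radius = 2.832 - 0.5 = 2.332 m


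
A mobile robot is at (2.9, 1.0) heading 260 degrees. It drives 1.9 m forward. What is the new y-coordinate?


y_new = y0 + d*sin(theta)
= 1.0 + 1.9*sin(260)
= 1.0 + -1.8711
= -0.8711


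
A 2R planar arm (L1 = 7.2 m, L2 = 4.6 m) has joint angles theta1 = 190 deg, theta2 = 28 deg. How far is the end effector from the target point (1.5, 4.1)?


End effector via forward kinematics:
x = L1*cos(t1) + L2*cos(t1+t2) = -10.7155
y = L1*sin(t1) + L2*sin(t1+t2) = -4.0823
Distance to target:
d = sqrt((1.5 - -10.7155)^2 + (4.1 - -4.0823)^2)
= sqrt(149.2176 + 66.9502)
= 14.7026 m


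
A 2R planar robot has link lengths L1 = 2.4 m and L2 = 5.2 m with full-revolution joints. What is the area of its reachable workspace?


r_max = L1 + L2 = 7.6 m
r_min = |L1 - L2| = 2.8 m
Area = pi*(r_max^2 - r_min^2)
= pi*(57.76 - 7.84)
= pi * 49.92
= 156.8283 m^2


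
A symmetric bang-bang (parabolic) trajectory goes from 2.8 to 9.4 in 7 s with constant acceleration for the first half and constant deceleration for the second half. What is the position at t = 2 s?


Symmetric rest-to-rest: each phase covers (pf-p0)/2 in time T/2. 0.5*a*(T/2)^2 = (pf-p0)/2 => a = 4*(pf-p0)/T^2
a = 4*(9.4-2.8)/7^2 = 0.5388
t = 2 is in the acceleration phase (t <= T/2).
p = p0 + 0.5*a*t^2 = 2.8 + 0.5*0.5388*2^2
= 3.8776


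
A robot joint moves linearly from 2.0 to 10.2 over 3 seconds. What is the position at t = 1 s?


s = t/T = 1/3 = 0.3333
p(t) = p0 + (pf-p0)*s
= 2.0 + (10.2 - 2.0) * 0.3333
= 4.7333


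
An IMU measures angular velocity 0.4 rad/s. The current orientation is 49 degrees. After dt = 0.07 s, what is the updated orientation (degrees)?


delta_theta = w * dt = 0.4 * 0.07 = 0.028 rad
= 1.6043 deg
theta_new = 49 + 1.6043 = 50.6043 deg


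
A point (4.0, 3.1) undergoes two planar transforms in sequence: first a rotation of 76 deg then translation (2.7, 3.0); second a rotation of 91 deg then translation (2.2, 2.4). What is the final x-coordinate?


After transform 1:
x1 = cos(76)*4.0 - sin(76)*3.1 + 2.7 = 0.6598
y1 = sin(76)*4.0 + cos(76)*3.1 + 3.0 = 7.6311
After transform 2:
x2 = cos(91)*0.6598 - sin(91)*7.6311 + 2.2
= -5.4415


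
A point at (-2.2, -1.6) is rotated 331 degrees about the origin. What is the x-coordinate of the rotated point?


x' = x*cos(theta) - y*sin(theta)
cos(331 deg) = 0.8746, sin(331 deg) = -0.4848
x' = -2.2 * 0.8746 - -1.6 * -0.4848
= -1.9242 - 0.7757
= -2.6999


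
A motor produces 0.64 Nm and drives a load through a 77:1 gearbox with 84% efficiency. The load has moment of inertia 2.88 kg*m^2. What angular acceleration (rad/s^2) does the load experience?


tau_out = tau_motor * N * eta
= 0.64 * 77 * 0.84 = 41.3952 Nm
alpha = tau_out / I = 41.3952 / 2.88
= 14.3733 rad/s^2


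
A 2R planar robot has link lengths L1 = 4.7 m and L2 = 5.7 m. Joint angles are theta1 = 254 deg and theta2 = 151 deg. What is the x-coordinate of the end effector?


Convert angles to radians: theta1 = 4.4331, theta2 = 2.6354
x = L1*cos(theta1) + L2*cos(theta1+theta2)
x = -1.2955 + 4.0305
x = 2.735


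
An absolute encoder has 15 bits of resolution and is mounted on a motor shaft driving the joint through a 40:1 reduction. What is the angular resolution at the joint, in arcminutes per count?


counts = 2^15 = 32768
effective counts at joint = 32768 * 40 = 1310720
resolution = 360*60 / 1310720
= 0.0165 arcmin/count


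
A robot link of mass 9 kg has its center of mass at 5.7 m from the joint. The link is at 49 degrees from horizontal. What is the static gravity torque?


tau = m*g*L*cos(angle)
= 9 * 9.81 * 5.7 * cos(49 deg)
= 9 * 9.81 * 5.7 * 0.6561
= 330.1637 Nm


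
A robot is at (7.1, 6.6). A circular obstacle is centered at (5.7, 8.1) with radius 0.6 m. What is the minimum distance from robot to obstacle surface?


center_dist = sqrt((7.1-5.7)^2 + (6.6-8.1)^2)
= sqrt(1.96 + 2.25)
= 2.0518
min_dist = center_dist - radius = 2.0518 - 0.6 = 1.4518 m


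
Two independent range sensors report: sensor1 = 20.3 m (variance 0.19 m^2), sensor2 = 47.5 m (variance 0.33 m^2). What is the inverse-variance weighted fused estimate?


w1 = (1/var1) / (1/var1 + 1/var2)
   = 5.2632 / (5.2632 + 3.0303) = 0.6346
w2 = 1 - w1 = 0.3654
fused = w1*s1 + w2*s2 = 12.8827 + 17.3558
= 30.2385 m


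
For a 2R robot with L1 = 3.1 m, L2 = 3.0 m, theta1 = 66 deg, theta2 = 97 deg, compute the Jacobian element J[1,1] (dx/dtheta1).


J[1,1] = -L1*sin(t1) - L2*sin(t1+t2)
= -3.1*sin(66) - 3.0*sin(163)
= -3.7091


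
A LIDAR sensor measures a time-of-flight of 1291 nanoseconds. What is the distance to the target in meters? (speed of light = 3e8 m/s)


tof = 1291 ns = 1.291e-06 s
dist = c * tof / 2
= 3e8 * 1.291e-06 / 2
= 193.65 m


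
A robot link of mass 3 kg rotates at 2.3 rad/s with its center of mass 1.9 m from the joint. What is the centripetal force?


F = m * omega^2 * r
= 3 * 2.3^2 * 1.9
= 3 * 5.29 * 1.9
= 30.153 N


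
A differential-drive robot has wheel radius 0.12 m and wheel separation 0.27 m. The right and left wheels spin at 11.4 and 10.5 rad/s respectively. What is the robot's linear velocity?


vR = r*wR = 0.12*11.4 = 1.368 m/s
vL = r*wL = 0.12*10.5 = 1.26 m/s
v = (vR+vL)/2 = 1.314 m/s
omega = (vR-vL)/L = 0.4 rad/s
linear velocity = 1.314 m/s


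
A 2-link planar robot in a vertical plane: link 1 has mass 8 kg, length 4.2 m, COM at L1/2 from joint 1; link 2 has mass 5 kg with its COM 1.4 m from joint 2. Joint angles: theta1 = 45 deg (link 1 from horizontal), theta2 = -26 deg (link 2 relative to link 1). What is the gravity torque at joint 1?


Horizontal distance from joint 1 to link-1 COM:
  x_c1 = (L1/2)*cos(t1) = 2.1 * 0.7071 = 1.4849 m
Horizontal distance from joint 1 to link-2 COM:
  x_c2 = L1*cos(t1) + Lc2*cos(t1+t2)
       = 4.2*0.7071 + 1.4*0.9455 = 4.2936 m
tau1 = m1*g*x_c1 + m2*g*x_c2
     = 8*9.81*1.4849 + 5*9.81*4.2936
     = 116.5369 + 210.5998
     = 327.1367 Nm


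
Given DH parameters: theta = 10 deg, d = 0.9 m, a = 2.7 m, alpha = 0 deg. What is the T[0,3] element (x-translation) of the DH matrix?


T[0,3] = a * cos(theta)
= 2.7 * cos(10 deg)
= 2.7 * 0.9848
= 2.659


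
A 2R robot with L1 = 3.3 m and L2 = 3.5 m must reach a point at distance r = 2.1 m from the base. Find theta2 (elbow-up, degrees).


cos(theta2) = (r^2 - L1^2 - L2^2) / (2*L1*L2)
cos(theta2) = (4.41 - 10.89 - 12.25) / 23.1
cos(theta2) = -0.810823
theta2 = 144.1764 degrees


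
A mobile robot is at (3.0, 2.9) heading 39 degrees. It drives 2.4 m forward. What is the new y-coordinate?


y_new = y0 + d*sin(theta)
= 2.9 + 2.4*sin(39)
= 2.9 + 1.5104
= 4.4104


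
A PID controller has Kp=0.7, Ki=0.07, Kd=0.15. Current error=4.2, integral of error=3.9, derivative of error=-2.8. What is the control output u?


u = Kp*e + Ki*int(e) + Kd*de/dt
= 0.7*4.2 + 0.07*3.9 + 0.15*(-2.8)
= 2.94 + 0.273 + -0.42
= 2.793


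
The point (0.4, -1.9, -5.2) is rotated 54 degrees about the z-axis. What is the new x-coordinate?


Rotation about z-axis: x' = x*cos(theta) - y*sin(theta)
= 0.4 * 0.5878 - -1.9 * 0.809
= 1.7722


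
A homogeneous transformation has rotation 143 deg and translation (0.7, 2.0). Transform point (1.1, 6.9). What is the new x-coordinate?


x' = cos(theta)*px - sin(theta)*py + tx
= -0.7986*1.1 - 0.6018*6.9 + 0.7
= -4.331


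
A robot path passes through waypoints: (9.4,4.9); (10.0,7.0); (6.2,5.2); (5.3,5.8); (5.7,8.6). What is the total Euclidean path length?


Segment lengths:
  seg1 = sqrt((0.6)^2 + (2.1)^2) = 2.184
  seg2 = sqrt((-3.8)^2 + (-1.8)^2) = 4.2048
  seg3 = sqrt((-0.9)^2 + (0.6)^2) = 1.0817
  seg4 = sqrt((0.4)^2 + (2.8)^2) = 2.8284
Total = 10.2989


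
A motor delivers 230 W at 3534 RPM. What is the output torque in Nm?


omega = 3534 * 2*pi/60 = 370.0796 rad/s
tau = P / omega = 230 / 370.0796
= 0.6215 Nm


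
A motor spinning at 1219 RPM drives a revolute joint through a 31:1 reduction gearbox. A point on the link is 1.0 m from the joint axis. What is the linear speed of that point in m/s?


omega_motor = 1219 * 2*pi/60 = 127.6534 rad/s
omega_joint = omega_motor / 31 = 4.1179 rad/s
v = omega_joint * r = 4.1179 * 1.0
= 4.1179 m/s


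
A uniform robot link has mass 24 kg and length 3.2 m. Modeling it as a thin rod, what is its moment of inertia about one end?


I = (1/3) * m * L^2
= (1/3) * 24 * 3.2^2
= 0.333333 * 24 * 10.24
= 81.92 kg*m^2


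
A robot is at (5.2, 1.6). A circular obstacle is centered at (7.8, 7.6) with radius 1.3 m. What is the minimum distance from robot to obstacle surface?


center_dist = sqrt((5.2-7.8)^2 + (1.6-7.6)^2)
= sqrt(6.76 + 36.0)
= 6.5391
min_dist = center_dist - radius = 6.5391 - 1.3 = 5.2391 m


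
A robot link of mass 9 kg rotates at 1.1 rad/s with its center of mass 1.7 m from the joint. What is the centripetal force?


F = m * omega^2 * r
= 9 * 1.1^2 * 1.7
= 9 * 1.21 * 1.7
= 18.513 N


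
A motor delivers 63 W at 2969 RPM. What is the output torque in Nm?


omega = 2969 * 2*pi/60 = 310.913 rad/s
tau = P / omega = 63 / 310.913
= 0.2026 Nm


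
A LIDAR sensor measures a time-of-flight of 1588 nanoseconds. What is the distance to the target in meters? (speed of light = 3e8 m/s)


tof = 1588 ns = 1.588e-06 s
dist = c * tof / 2
= 3e8 * 1.588e-06 / 2
= 238.2 m


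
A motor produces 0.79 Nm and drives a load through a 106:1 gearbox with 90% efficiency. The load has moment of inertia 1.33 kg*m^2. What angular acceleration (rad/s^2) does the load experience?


tau_out = tau_motor * N * eta
= 0.79 * 106 * 0.9 = 75.366 Nm
alpha = tau_out / I = 75.366 / 1.33
= 56.6662 rad/s^2


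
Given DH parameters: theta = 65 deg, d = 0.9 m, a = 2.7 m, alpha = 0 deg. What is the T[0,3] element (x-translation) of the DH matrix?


T[0,3] = a * cos(theta)
= 2.7 * cos(65 deg)
= 2.7 * 0.4226
= 1.1411


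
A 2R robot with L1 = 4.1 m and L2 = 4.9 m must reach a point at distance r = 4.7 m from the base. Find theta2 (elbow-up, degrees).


cos(theta2) = (r^2 - L1^2 - L2^2) / (2*L1*L2)
cos(theta2) = (22.09 - 16.81 - 24.01) / 40.18
cos(theta2) = -0.466152
theta2 = 117.7848 degrees


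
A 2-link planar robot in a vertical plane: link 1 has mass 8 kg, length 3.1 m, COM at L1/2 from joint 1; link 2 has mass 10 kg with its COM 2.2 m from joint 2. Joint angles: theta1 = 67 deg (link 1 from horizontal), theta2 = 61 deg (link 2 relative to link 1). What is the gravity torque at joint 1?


Horizontal distance from joint 1 to link-1 COM:
  x_c1 = (L1/2)*cos(t1) = 1.55 * 0.3907 = 0.6056 m
Horizontal distance from joint 1 to link-2 COM:
  x_c2 = L1*cos(t1) + Lc2*cos(t1+t2)
       = 3.1*0.3907 + 2.2*-0.6157 = -0.1432 m
tau1 = m1*g*x_c1 + m2*g*x_c2
     = 8*9.81*0.6056 + 10*9.81*-0.1432
     = 47.5301 + -14.0468
     = 33.4833 Nm
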